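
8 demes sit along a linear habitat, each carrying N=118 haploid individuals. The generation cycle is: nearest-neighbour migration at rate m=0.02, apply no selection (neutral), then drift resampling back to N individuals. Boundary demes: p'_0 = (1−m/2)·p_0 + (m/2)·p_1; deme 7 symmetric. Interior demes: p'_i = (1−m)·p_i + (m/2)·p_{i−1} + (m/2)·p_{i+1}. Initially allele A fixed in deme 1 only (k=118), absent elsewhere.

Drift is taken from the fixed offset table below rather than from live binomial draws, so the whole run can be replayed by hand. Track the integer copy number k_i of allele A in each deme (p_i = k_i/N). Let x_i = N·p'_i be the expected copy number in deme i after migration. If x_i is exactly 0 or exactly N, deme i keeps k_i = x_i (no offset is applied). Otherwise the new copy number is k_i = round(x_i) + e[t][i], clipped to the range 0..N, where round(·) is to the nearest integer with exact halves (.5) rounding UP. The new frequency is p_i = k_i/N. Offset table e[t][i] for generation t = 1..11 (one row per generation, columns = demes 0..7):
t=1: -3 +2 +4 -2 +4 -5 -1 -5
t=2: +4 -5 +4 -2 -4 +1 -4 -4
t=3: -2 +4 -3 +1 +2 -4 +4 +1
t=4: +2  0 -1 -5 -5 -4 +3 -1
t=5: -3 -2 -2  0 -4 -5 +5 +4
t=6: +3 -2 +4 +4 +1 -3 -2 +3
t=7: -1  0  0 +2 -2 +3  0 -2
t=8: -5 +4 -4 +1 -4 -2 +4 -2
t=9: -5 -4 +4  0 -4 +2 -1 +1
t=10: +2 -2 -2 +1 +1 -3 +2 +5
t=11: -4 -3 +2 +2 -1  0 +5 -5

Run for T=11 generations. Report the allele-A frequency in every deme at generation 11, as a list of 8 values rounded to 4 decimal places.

t=0: k=[0 118 0 0 0 0 0 0]
t=1: x=[1.1800 115.6400 1.1800 0.0000 0.0000 0.0000 0.0000 0.0000] k=[0 118 5 0 0 0 0 0]
t=2: x=[1.1800 115.6900 6.0800 0.0500 0.0000 0.0000 0.0000 0.0000] k=[5 111 10 0 0 0 0 0]
t=3: x=[6.0600 108.9300 10.9100 0.1000 0.0000 0.0000 0.0000 0.0000] k=[4 113 8 1 0 0 0 0]
t=4: x=[5.0900 110.8600 8.9800 1.0600 0.0100 0.0000 0.0000 0.0000] k=[7 111 8 0 0 0 0 0]
t=5: x=[8.0400 108.9300 8.9500 0.0800 0.0000 0.0000 0.0000 0.0000] k=[5 107 7 0 0 0 0 0]
t=6: x=[6.0200 104.9800 7.9300 0.0700 0.0000 0.0000 0.0000 0.0000] k=[9 103 12 4 0 0 0 0]
t=7: x=[9.9400 101.1500 12.8300 4.0400 0.0400 0.0000 0.0000 0.0000] k=[9 101 13 6 0 0 0 0]
t=8: x=[9.9200 99.2000 13.8100 6.0100 0.0600 0.0000 0.0000 0.0000] k=[5 103 10 7 0 0 0 0]
t=9: x=[5.9800 101.0900 10.9000 6.9600 0.0700 0.0000 0.0000 0.0000] k=[1 97 15 7 0 0 0 0]
t=10: x=[1.9600 95.2200 15.7400 7.0100 0.0700 0.0000 0.0000 0.0000] k=[4 93 14 8 1 0 0 0]
t=11: x=[4.8900 91.3200 14.7300 7.9900 1.0600 0.0100 0.0000 0.0000] k=[1 88 17 10 0 0 0 0]

[0.0085, 0.7458, 0.1441, 0.0847, 0.0000, 0.0000, 0.0000, 0.0000]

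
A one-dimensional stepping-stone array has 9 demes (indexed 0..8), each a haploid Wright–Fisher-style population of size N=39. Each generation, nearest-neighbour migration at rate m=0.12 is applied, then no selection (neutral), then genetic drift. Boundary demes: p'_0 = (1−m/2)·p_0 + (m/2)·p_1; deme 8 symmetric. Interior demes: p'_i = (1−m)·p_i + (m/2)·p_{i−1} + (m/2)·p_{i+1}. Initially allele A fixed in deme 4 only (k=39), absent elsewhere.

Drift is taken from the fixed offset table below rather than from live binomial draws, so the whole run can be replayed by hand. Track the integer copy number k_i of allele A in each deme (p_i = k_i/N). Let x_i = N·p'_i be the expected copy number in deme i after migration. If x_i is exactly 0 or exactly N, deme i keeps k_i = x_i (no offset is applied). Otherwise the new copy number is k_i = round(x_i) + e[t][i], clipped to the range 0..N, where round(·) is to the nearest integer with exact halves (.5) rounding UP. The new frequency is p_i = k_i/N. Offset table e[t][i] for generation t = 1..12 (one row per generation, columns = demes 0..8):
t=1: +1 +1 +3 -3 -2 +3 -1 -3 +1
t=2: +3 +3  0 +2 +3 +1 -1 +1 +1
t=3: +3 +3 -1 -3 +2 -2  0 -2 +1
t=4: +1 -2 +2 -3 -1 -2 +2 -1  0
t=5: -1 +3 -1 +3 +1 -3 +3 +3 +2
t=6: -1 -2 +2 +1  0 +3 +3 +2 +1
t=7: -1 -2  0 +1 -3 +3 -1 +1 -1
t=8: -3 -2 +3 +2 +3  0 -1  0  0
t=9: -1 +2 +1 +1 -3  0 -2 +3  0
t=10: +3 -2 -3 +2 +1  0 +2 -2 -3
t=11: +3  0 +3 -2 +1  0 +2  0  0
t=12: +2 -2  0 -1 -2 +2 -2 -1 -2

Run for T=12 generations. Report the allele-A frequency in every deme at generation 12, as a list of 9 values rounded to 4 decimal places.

[0.2051, 0.0000, 0.1795, 0.2821, 0.3590, 0.3333, 0.1795, 0.1282, 0.0000]

t=0: k=[0 0 0 0 39 0 0 0 0]
t=1: x=[0.0000 0.0000 0.0000 2.3400 34.3200 2.3400 0.0000 0.0000 0.0000] k=[0 0 0 0 32 5 0 0 0]
t=2: x=[0.0000 0.0000 0.0000 1.9200 28.4600 6.3200 0.3000 0.0000 0.0000] k=[0 0 0 4 31 7 0 0 0]
t=3: x=[0.0000 0.0000 0.2400 5.3800 27.9400 8.0200 0.4200 0.0000 0.0000] k=[0 0 0 2 30 6 0 0 0]
t=4: x=[0.0000 0.0000 0.1200 3.5600 26.8800 7.0800 0.3600 0.0000 0.0000] k=[0 0 2 1 26 5 2 0 0]
t=5: x=[0.0000 0.1200 1.8200 2.5600 23.2400 6.0800 2.0600 0.1200 0.0000] k=[0 3 1 6 24 3 5 3 0]
t=6: x=[0.1800 2.7000 1.4200 6.7800 21.6600 4.3800 4.7600 2.9400 0.1800] k=[0 1 3 8 22 7 8 5 1]
t=7: x=[0.0600 1.0600 3.1800 8.5400 20.2600 7.9600 7.7600 4.9400 1.2400] k=[0 0 3 10 17 11 7 6 0]
t=8: x=[0.0000 0.1800 3.2400 10.0000 16.2200 11.1200 7.1800 5.7000 0.3600] k=[0 0 6 12 19 11 6 6 0]
t=9: x=[0.0000 0.3600 6.0000 12.0600 18.1000 11.1800 6.3000 5.6400 0.3600] k=[0 2 7 13 15 11 4 9 0]
t=10: x=[0.1200 2.1800 7.0600 12.7600 14.6400 10.8200 4.7200 8.1600 0.5400] k=[3 0 4 15 16 11 7 6 0]
t=11: x=[2.8200 0.4200 4.4200 14.4000 15.6400 11.0600 7.1800 5.7000 0.3600] k=[6 0 7 12 17 11 9 6 0]
t=12: x=[5.6400 0.7800 6.8800 12.0000 16.3400 11.2400 8.9400 5.8200 0.3600] k=[8 0 7 11 14 13 7 5 0]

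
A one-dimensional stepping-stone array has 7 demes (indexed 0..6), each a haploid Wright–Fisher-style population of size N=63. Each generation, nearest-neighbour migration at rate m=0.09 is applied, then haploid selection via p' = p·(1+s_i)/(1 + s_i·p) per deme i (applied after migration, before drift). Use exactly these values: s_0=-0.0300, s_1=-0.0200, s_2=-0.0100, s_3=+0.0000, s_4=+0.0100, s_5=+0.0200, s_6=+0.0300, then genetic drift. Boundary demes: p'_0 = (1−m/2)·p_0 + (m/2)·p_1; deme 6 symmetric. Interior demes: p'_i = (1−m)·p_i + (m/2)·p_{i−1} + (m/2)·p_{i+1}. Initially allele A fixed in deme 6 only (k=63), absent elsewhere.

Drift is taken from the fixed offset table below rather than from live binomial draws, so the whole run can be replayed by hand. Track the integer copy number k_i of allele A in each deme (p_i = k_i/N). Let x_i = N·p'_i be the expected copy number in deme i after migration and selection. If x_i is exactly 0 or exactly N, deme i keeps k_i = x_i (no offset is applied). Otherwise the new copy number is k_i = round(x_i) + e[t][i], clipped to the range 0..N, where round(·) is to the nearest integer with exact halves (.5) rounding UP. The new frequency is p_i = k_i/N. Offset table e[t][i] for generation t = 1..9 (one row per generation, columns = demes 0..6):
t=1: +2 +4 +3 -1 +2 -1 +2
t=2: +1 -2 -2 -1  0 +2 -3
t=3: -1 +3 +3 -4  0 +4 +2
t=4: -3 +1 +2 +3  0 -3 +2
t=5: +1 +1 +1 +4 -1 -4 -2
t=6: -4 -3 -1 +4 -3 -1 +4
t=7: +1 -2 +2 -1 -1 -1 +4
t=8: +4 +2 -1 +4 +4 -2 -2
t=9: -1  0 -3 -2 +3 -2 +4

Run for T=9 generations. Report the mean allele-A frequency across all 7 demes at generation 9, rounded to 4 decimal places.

t=0: k=[0 0 0 0 0 0 63]
t=1: x=[0.0000 0.0000 0.0000 0.0000 0.0000 2.8891 60.2440] k=[0 0 0 0 0 2 62]
t=2: x=[0.0000 0.0000 0.0000 0.0000 0.0909 4.6953 59.4016] k=[0 0 0 0 0 7 56]
t=3: x=[0.0000 0.0000 0.0000 0.0000 0.3181 9.0423 54.0249] k=[0 0 0 0 0 13 56]
t=4: x=[0.0000 0.0000 0.0000 0.0000 0.5908 14.5706 54.2893] k=[0 0 0 0 1 12 56]
t=5: x=[0.0000 0.0000 0.0000 0.0450 1.4642 13.6961 54.2452] k=[0 0 0 4 0 10 52]
t=6: x=[0.0000 0.0000 0.1782 3.6400 0.6362 11.6266 50.4104] k=[0 0 0 8 0 11 54]
t=7: x=[0.0000 0.0000 0.3564 7.2800 0.8634 12.6389 52.3296] k=[0 0 2 6 0 12 56]
t=8: x=[0.0000 0.0882 2.0698 5.5500 0.8180 13.6506 54.2452] k=[0 2 1 10 5 12 52]
t=9: x=[0.0873 1.8288 1.4358 9.3700 5.5905 13.6961 50.4988] k=[0 2 0 7 9 12 54]

0.1905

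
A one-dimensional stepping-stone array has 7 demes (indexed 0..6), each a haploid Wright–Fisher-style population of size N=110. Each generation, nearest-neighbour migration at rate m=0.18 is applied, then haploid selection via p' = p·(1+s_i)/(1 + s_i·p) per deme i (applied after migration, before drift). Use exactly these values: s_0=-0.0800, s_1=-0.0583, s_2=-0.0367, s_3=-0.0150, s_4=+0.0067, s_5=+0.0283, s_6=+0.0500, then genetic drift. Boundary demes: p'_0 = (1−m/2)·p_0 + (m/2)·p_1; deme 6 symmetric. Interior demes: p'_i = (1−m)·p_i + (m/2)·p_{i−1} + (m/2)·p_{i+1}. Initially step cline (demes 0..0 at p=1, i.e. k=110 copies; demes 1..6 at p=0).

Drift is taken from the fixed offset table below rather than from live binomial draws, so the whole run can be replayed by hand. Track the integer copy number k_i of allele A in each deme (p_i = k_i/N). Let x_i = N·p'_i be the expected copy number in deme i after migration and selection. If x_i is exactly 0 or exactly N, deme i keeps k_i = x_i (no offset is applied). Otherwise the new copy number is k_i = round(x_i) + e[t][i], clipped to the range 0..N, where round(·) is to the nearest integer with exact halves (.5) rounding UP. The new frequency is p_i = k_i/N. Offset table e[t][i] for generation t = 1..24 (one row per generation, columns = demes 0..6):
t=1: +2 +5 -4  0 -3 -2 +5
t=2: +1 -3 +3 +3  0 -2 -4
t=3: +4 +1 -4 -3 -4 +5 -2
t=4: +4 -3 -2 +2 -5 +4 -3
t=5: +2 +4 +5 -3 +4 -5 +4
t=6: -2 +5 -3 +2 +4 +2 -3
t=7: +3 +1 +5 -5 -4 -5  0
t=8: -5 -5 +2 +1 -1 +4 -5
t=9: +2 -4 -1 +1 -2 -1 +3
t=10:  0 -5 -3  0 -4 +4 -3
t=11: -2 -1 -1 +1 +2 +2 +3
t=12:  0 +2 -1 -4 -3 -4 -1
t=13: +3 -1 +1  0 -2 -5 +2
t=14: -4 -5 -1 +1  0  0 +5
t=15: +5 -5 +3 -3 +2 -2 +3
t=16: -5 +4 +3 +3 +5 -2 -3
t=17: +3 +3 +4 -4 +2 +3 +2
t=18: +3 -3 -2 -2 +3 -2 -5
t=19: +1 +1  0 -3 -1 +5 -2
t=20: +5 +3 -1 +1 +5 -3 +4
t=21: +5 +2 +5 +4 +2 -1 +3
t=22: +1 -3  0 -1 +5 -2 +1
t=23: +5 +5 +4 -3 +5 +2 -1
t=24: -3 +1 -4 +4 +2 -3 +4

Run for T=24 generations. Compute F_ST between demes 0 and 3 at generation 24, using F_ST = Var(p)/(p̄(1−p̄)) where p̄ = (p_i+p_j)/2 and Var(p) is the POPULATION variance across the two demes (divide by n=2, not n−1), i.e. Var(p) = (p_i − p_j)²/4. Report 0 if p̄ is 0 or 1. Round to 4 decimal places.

t=0: k=[110 0 0 0 0 0 0]
t=1: x=[99.3227 9.3720 0.0000 0.0000 0.0000 0.0000 0.0000] k=[101 14 0 0 0 0 0]
t=2: x=[91.9467 19.5843 1.2143 0.0000 0.0000 0.0000 0.0000] k=[93 17 4 0 0 0 0]
t=3: x=[84.5663 21.6080 4.6409 0.3546 0.0000 0.0000 0.0000] k=[89 23 1 0 0 0 0]
t=4: x=[81.3280 25.7563 2.7866 0.0887 0.0000 0.0000 0.0000] k=[85 23 1 2 0 0 0]
t=5: x=[77.5454 25.4074 2.9604 1.7045 0.1812 0.0000 0.0000] k=[80 29 8 0 4 0 0]
t=6: x=[73.4029 30.3620 8.8606 1.0640 3.3013 0.3702 0.0000] k=[71 35 6 3 7 2 0]
t=7: x=[65.5705 34.1986 8.0563 3.5773 6.2291 2.3329 0.1890] k=[69 35 13 0 2 0 0]
t=8: x=[63.7206 34.6389 13.3648 1.3300 1.6508 0.1851 0.0000] k=[59 30 15 2 1 4 0]
t=9: x=[54.0974 29.9335 14.6973 3.0351 1.3690 3.4624 0.3779] k=[56 26 14 4 0 2 3]
t=10: x=[51.0135 26.3962 13.7245 4.4747 0.5436 1.9631 3.0515] k=[51 21 11 4 0 6 0]
t=11: x=[46.0537 21.7334 10.8974 4.2084 0.9060 5.0528 0.5669] k=[44 21 10 5 3 7 4]
t=12: x=[39.7889 21.0389 10.1890 5.1947 3.5629 6.5396 4.4748] k=[40 23 9 1 1 3 3]
t=13: x=[36.4111 22.1870 9.2192 1.6946 1.1878 2.8977 3.1457] k=[39 21 10 2 0 0 5]
t=14: x=[35.3506 20.6052 9.9271 2.5028 0.1812 0.4627 4.7676] k=[31 16 9 4 0 0 10]
t=15: x=[27.8792 15.8860 8.8703 4.0309 0.3624 0.9253 9.5156] k=[33 11 12 1 2 0 13]
t=16: x=[29.1971 12.3939 10.5577 2.0494 1.7414 1.3877 12.3551] k=[24 16 14 5 7 0 9]
t=17: x=[21.7865 15.7135 12.9370 5.9050 6.2291 1.4802 8.5676] k=[25 19 17 2 8 4 11]
t=18: x=[22.9108 18.4203 15.3300 3.8337 7.1445 5.1246 10.8374] k=[26 15 13 2 10 3 6]
t=19: x=[23.4355 15.0141 11.7906 3.6562 8.7034 4.0064 6.0009] k=[24 16 12 1 8 9 4]
t=20: x=[21.7865 15.5410 10.9944 2.5816 7.5066 8.6805 4.6631] k=[27 19 10 4 13 6 9]
t=21: x=[24.6487 17.9878 9.9271 5.2736 11.6293 7.0827 9.1303] k=[30 20 15 9 14 6 12]
t=22: x=[27.3508 19.4688 14.4346 9.8536 12.9059 7.4515 11.9706] k=[28 16 14 9 18 5 13]
t=23: x=[25.2610 16.0586 13.2870 10.1203 16.1116 7.0725 12.8224] k=[30 21 17 7 21 9 12]
t=24: x=[27.4373 20.4317 15.9435 9.0339 18.7637 10.6146 12.2512] k=[24 21 12 13 21 8 16]

0.0179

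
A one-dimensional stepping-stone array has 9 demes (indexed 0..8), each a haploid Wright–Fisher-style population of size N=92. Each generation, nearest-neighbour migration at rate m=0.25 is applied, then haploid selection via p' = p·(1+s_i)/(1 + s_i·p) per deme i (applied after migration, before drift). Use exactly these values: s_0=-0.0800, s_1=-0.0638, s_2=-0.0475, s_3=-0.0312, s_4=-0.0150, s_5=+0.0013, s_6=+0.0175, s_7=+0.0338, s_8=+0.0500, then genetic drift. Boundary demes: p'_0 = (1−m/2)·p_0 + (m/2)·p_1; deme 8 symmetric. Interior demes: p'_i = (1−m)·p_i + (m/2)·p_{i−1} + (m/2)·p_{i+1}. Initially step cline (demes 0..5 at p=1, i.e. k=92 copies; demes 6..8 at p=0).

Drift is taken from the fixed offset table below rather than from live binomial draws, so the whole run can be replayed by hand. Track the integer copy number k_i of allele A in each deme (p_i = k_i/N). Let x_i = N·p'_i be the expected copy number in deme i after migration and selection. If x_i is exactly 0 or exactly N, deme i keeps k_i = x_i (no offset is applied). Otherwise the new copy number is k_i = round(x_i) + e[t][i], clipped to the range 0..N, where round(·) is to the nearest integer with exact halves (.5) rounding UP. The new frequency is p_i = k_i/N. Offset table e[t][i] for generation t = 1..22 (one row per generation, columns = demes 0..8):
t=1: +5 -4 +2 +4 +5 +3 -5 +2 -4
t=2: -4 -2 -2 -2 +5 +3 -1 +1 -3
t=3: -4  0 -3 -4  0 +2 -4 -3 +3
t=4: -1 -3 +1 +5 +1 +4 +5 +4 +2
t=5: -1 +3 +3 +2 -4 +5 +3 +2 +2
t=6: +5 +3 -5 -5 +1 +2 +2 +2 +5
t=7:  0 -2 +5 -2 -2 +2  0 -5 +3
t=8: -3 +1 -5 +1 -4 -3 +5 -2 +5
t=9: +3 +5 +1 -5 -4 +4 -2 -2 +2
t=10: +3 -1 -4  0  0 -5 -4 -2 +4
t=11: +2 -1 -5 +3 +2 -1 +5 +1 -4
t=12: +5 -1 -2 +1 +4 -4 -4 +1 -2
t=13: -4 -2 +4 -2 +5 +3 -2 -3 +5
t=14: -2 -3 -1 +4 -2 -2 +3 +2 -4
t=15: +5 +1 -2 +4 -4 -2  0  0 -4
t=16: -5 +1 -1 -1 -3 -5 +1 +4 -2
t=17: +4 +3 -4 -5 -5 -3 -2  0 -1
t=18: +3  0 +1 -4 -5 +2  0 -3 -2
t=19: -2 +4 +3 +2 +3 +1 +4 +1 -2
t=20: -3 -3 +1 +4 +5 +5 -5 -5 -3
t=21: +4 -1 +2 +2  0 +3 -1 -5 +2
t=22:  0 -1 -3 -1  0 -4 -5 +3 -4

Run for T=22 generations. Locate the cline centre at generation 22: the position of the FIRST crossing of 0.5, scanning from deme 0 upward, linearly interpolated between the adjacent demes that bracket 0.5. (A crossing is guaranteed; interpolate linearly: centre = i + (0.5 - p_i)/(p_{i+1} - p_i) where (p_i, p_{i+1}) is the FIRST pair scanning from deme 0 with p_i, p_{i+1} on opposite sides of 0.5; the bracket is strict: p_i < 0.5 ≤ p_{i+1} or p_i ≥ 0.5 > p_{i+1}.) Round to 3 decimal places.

t=0: k=[92 92 92 92 92 92 0 0 0]
t=1: x=[92.0000 92.0000 92.0000 92.0000 92.0000 80.5131 11.6757 0.0000 0.0000] k=[92 92 92 92 92 84 7 0 0]
t=2: x=[92.0000 92.0000 92.0000 92.0000 90.9849 75.3927 15.9778 0.9043 0.0000] k=[92 92 92 92 92 78 15 2 0]
t=3: x=[92.0000 92.0000 92.0000 92.0000 90.2239 71.8954 21.5348 3.4848 0.2625] k=[92 92 92 92 90 74 18 0 3]
t=4: x=[92.0000 92.0000 92.0000 91.7420 88.1953 69.0224 23.0484 2.7111 2.7523] k=[92 92 92 92 89 73 28 7 5]
t=5: x=[92.0000 92.0000 92.0000 91.6130 87.3082 69.3972 31.3576 9.6586 5.4968] k=[92 92 92 92 83 74 34 12 7]
t=6: x=[92.0000 92.0000 92.0000 90.8392 82.8765 70.1467 36.6318 14.5270 7.9732] k=[92 92 92 86 84 72 39 17 13]
t=7: x=[92.0000 92.0000 91.2129 86.3338 82.6235 69.3972 40.7685 19.7609 14.0718] k=[92 92 92 84 81 71 41 15 17]
t=8: x=[92.0000 92.0000 90.9507 84.4071 79.9678 68.5227 41.8955 18.9962 17.4288] k=[92 92 86 85 76 66 47 17 22]
t=9: x=[92.0000 91.1993 86.3733 83.7654 75.6730 64.8998 46.0240 21.9253 22.1860] k=[92 92 87 79 72 69 44 20 24]
t=10: x=[92.0000 91.3327 86.3733 78.7700 72.2667 66.2741 44.5235 24.0863 24.3638] k=[92 90 82 79 72 61 41 22 28]
t=11: x=[91.7283 89.0686 82.2072 78.1308 71.2582 59.9022 41.5199 25.7367 28.1949] k=[92 88 77 81 73 59 47 27 24]
t=12: x=[91.4568 86.8115 78.3178 79.1537 72.0146 59.2774 46.3990 29.7907 25.2591] k=[92 86 76 80 76 55 42 31 23]
t=13: x=[91.1854 85.0903 77.1540 78.6421 73.6540 56.0285 42.6466 32.0659 24.8755] k=[87 83 81 77 79 59 41 29 30]
t=14: x=[86.0527 82.7139 80.2606 77.3641 76.0517 59.2774 42.1459 31.3079 30.8676] k=[84 80 79 81 74 57 45 33 27]
t=15: x=[82.8345 79.6888 78.8355 79.5374 72.5189 57.6530 45.3989 34.4634 28.7046] k=[88 81 77 84 69 56 45 34 25]
t=16: x=[86.7254 80.7396 77.8004 80.9454 68.9902 56.2784 45.3989 34.9676 27.0472] k=[82 82 77 80 66 51 46 39 25]
t=17: x=[81.2322 80.7396 77.4125 77.4918 65.5914 52.2793 46.1490 38.8692 27.6850] k=[85 84 73 72 61 49 44 39 27]
t=18: x=[84.3072 82.1869 73.5424 70.2276 60.5630 49.9047 44.3984 38.8692 29.4686] k=[87 82 75 66 56 52 44 36 27]
t=19: x=[85.9182 81.1340 74.0575 65.2780 56.4208 51.5295 44.3984 36.6051 29.0867] k=[84 85 77 67 59 53 48 38 27]
t=20: x=[83.5035 83.3732 76.1208 66.6724 58.9305 53.1542 47.7735 38.6178 29.3413] k=[81 80 77 71 64 58 43 34 26]
t=21: x=[80.0334 79.0329 75.9917 70.3547 63.8305 56.9032 44.1482 34.8416 27.9400] k=[84 78 78 72 64 60 43 30 30]
t=22: x=[82.5671 77.9846 76.6373 71.2450 64.2077 58.4027 43.8980 32.3184 30.9947] k=[83 77 74 70 64 54 39 35 27]

5.533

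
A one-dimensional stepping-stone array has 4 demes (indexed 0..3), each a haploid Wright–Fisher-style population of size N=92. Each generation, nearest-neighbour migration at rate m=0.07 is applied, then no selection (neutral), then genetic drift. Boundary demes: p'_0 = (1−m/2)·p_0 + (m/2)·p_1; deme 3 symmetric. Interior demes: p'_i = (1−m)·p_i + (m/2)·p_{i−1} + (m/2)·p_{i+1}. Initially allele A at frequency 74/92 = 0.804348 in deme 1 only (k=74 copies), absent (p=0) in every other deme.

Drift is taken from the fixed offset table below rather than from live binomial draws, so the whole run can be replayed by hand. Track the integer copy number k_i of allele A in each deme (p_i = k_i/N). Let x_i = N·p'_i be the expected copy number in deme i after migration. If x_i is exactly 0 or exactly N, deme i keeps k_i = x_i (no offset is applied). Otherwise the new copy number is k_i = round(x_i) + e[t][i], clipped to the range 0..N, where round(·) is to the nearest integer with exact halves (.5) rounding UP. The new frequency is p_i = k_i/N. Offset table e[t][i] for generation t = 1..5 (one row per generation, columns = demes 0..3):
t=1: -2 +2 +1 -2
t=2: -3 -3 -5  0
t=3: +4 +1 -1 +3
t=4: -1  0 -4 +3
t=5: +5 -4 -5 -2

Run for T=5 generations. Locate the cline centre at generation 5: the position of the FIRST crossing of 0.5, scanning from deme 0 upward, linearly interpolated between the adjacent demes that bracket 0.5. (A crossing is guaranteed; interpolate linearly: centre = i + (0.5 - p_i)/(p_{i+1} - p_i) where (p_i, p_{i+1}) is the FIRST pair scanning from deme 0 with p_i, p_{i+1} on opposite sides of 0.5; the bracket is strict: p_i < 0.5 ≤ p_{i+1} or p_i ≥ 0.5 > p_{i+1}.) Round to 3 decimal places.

0.941

t=0: k=[0 74 0 0]
t=1: x=[2.5900 68.8200 2.5900 0.0000] k=[1 71 4 0]
t=2: x=[3.4500 66.2050 6.2050 0.1400] k=[0 63 1 0]
t=3: x=[2.2050 58.6250 3.1350 0.0350] k=[6 60 2 3]
t=4: x=[7.8900 56.0800 4.0650 2.9650] k=[7 56 0 6]
t=5: x=[8.7150 52.3250 2.1700 5.7900] k=[14 48 0 4]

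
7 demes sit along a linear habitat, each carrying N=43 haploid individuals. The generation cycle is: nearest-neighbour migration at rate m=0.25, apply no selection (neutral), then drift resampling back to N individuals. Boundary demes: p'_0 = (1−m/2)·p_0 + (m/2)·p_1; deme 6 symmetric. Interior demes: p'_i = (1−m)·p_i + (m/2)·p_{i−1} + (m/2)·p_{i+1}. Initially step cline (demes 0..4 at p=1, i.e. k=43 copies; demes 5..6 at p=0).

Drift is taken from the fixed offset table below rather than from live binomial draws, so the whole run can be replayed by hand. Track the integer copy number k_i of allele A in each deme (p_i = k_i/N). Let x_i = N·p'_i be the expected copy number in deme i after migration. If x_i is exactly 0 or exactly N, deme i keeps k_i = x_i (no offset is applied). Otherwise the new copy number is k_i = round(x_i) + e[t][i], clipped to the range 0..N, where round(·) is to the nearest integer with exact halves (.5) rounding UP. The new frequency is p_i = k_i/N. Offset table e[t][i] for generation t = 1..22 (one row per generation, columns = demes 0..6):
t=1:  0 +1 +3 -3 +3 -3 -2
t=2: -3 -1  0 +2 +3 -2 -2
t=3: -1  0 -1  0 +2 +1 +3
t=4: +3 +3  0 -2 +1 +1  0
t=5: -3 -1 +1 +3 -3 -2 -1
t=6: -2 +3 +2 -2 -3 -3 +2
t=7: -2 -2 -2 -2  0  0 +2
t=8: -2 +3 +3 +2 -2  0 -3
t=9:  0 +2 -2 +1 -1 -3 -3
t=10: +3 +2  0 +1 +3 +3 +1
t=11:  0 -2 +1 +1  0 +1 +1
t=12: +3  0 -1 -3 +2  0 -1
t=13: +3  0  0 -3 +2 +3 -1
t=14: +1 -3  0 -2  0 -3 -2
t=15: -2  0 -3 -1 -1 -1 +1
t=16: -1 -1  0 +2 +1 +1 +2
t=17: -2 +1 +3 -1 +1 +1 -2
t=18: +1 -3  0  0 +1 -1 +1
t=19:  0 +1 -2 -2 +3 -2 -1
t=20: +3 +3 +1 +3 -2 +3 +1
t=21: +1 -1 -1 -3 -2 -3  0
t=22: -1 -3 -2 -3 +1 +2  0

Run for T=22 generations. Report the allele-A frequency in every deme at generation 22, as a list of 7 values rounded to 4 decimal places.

[0.9535, 0.8372, 0.7442, 0.6047, 0.5814, 0.4884, 0.3953]

t=0: k=[43 43 43 43 43 0 0]
t=1: x=[43.0000 43.0000 43.0000 43.0000 37.6250 5.3750 0.0000] k=[43 43 43 43 41 2 0]
t=2: x=[43.0000 43.0000 43.0000 42.7500 36.3750 6.6250 0.2500] k=[43 43 43 43 39 5 0]
t=3: x=[43.0000 43.0000 43.0000 42.5000 35.2500 8.6250 0.6250] k=[43 43 43 43 37 10 4]
t=4: x=[43.0000 43.0000 43.0000 42.2500 34.3750 12.6250 4.7500] k=[43 43 43 40 35 14 5]
t=5: x=[43.0000 43.0000 42.6250 39.7500 33.0000 15.5000 6.1250] k=[43 43 43 43 30 14 5]
t=6: x=[43.0000 43.0000 43.0000 41.3750 29.6250 14.8750 6.1250] k=[43 43 43 39 27 12 8]
t=7: x=[43.0000 43.0000 42.5000 38.0000 26.6250 13.3750 8.5000] k=[43 43 41 36 27 13 11]
t=8: x=[43.0000 42.7500 40.6250 35.5000 26.3750 14.5000 11.2500] k=[43 43 43 38 24 15 8]
t=9: x=[43.0000 43.0000 42.3750 36.8750 24.6250 15.2500 8.8750] k=[43 43 40 38 24 12 6]
t=10: x=[43.0000 42.6250 40.1250 36.5000 24.2500 12.7500 6.7500] k=[43 43 40 38 27 16 8]
t=11: x=[43.0000 42.6250 40.1250 36.8750 27.0000 16.3750 9.0000] k=[43 41 41 38 27 17 10]
t=12: x=[42.7500 41.2500 40.6250 37.0000 27.1250 17.3750 10.8750] k=[43 41 40 34 29 17 10]
t=13: x=[42.7500 41.1250 39.3750 34.1250 28.1250 17.6250 10.8750] k=[43 41 39 31 30 21 10]
t=14: x=[42.7500 41.0000 38.2500 31.8750 29.0000 20.7500 11.3750] k=[43 38 38 30 29 18 9]
t=15: x=[42.3750 38.6250 37.0000 30.8750 27.7500 18.2500 10.1250] k=[40 39 34 30 27 17 11]
t=16: x=[39.8750 38.5000 34.1250 30.1250 26.1250 17.5000 11.7500] k=[39 38 34 32 27 19 14]
t=17: x=[38.8750 37.6250 34.2500 31.6250 26.6250 19.3750 14.6250] k=[37 39 37 31 28 20 13]
t=18: x=[37.2500 38.5000 36.5000 31.3750 27.3750 20.1250 13.8750] k=[38 36 37 31 28 19 15]
t=19: x=[37.7500 36.3750 36.1250 31.3750 27.2500 19.6250 15.5000] k=[38 37 34 29 30 18 15]
t=20: x=[37.8750 36.7500 33.7500 29.7500 28.3750 19.1250 15.3750] k=[41 40 35 33 26 22 16]
t=21: x=[40.8750 39.5000 35.3750 32.3750 26.3750 21.7500 16.7500] k=[42 39 34 29 24 19 17]
t=22: x=[41.6250 38.7500 34.0000 29.0000 24.0000 19.3750 17.2500] k=[41 36 32 26 25 21 17]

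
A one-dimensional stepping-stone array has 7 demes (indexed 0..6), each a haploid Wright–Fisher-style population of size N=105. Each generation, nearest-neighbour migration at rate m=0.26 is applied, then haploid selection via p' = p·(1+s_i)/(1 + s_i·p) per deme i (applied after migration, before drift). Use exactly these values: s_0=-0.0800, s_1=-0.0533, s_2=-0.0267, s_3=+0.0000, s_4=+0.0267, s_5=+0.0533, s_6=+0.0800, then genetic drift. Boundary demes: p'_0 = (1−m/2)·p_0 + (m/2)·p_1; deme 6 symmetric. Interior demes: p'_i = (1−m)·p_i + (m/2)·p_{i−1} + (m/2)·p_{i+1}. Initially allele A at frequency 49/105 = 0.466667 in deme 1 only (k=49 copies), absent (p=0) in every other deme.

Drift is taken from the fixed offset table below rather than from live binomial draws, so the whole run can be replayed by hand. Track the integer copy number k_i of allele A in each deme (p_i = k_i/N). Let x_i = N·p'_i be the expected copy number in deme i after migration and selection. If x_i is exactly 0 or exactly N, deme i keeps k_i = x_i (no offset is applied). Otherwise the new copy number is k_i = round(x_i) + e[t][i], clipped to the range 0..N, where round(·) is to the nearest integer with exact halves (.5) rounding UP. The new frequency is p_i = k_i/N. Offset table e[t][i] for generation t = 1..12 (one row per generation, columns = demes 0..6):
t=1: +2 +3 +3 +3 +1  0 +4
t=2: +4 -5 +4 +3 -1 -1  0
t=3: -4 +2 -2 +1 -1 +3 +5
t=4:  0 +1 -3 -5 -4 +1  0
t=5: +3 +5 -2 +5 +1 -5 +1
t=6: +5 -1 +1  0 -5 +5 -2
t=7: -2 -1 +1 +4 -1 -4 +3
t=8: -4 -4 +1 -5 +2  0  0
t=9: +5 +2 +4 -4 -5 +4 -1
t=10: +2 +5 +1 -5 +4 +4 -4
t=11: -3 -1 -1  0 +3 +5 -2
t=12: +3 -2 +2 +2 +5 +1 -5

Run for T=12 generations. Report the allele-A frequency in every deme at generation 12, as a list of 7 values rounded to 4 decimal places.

t=0: k=[0 49 0 0 0 0 0]
t=1: x=[5.8890 34.9710 6.2100 0.0000 0.0000 0.0000 0.0000] k=[8 38 9 0 0 0 0]
t=2: x=[11.0482 29.1624 11.3237 1.1700 0.0000 0.0000 0.0000] k=[15 24 15 4 0 0 0]
t=3: x=[15.0620 20.7335 14.4004 4.9100 0.5338 0.0000 0.0000] k=[11 23 12 6 0 0 0]
t=4: x=[11.6668 19.1379 12.3520 6.0000 0.8007 0.0000 0.0000] k=[12 20 9 1 0 0 0]
t=5: x=[12.1172 16.7447 9.1612 1.9100 0.1335 0.0000 0.0000] k=[15 22 7 7 1 0 0]
t=6: x=[14.8168 18.2976 8.7309 6.2200 1.6933 0.1369 0.0000] k=[20 17 10 6 0 5 0]
t=7: x=[18.3148 15.7332 10.1394 5.7400 1.4676 3.8899 0.7017] k=[16 15 11 10 0 0 4]
t=8: x=[14.7791 13.9346 11.1181 8.8300 1.3343 0.5476 3.7485] k=[11 10 12 4 3 1 4]
t=9: x=[10.0839 9.8884 10.4427 4.9100 2.9445 1.7365 3.8881] k=[15 12 14 1 0 6 3]
t=10: x=[13.5925 12.0532 11.7643 2.5600 0.9341 5.0750 3.6518] k=[16 17 13 0 5 9 0]
t=11: x=[15.0242 15.6081 11.5489 2.3400 4.9938 7.6712 1.2625] k=[12 15 11 2 8 13 0]
t=12: x=[11.5074 13.4351 10.1002 3.9500 8.0640 11.1677 1.8229] k=[15 11 12 6 13 12 0]

[0.1429, 0.1048, 0.1143, 0.0571, 0.1238, 0.1143, 0.0000]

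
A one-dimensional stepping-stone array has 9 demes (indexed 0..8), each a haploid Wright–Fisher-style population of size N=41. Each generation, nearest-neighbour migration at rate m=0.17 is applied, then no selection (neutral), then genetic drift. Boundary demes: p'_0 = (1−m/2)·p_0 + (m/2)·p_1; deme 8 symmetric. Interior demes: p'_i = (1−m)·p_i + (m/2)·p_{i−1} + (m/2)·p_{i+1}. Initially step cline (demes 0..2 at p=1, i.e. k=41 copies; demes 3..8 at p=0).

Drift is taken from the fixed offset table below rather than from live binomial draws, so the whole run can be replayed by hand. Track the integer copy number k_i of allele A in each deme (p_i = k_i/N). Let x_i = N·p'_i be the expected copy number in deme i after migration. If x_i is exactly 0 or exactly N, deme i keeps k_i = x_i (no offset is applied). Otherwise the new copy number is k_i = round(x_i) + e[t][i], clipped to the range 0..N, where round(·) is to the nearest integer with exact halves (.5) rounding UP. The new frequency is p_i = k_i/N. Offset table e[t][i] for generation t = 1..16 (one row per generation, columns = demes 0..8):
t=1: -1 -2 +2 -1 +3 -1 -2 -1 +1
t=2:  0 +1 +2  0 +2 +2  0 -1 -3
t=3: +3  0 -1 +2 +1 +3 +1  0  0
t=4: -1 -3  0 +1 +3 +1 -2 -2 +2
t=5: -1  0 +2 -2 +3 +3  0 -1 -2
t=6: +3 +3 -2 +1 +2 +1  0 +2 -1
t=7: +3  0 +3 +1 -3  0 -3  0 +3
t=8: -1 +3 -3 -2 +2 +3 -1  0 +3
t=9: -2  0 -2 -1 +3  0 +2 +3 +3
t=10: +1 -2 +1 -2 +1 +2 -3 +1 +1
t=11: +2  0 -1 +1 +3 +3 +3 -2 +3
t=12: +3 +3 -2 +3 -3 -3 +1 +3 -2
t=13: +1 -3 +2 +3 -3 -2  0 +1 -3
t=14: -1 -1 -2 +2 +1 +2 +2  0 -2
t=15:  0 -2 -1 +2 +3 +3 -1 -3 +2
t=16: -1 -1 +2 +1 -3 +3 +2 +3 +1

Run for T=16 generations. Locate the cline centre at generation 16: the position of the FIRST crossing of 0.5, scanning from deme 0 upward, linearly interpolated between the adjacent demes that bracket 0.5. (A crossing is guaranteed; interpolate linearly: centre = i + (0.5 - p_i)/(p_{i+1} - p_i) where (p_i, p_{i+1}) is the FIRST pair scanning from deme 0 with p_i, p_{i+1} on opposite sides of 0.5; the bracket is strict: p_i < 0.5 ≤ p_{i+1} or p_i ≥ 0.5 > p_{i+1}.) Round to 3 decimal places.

3.458

t=0: k=[41 41 41 0 0 0 0 0 0]
t=1: x=[41.0000 41.0000 37.5150 3.4850 0.0000 0.0000 0.0000 0.0000 0.0000] k=[41 41 40 2 0 0 0 0 0]
t=2: x=[41.0000 40.9150 36.8550 5.0600 0.1700 0.0000 0.0000 0.0000 0.0000] k=[41 41 39 5 2 0 0 0 0]
t=3: x=[41.0000 40.8300 36.2800 7.6350 2.0850 0.1700 0.0000 0.0000 0.0000] k=[41 41 35 10 3 3 0 0 0]
t=4: x=[41.0000 40.4900 33.3850 11.5300 3.5950 2.7450 0.2550 0.0000 0.0000] k=[41 37 33 13 7 4 0 0 0]
t=5: x=[40.6600 37.0000 31.6400 14.1900 7.2550 3.9150 0.3400 0.0000 0.0000] k=[40 37 34 12 10 7 0 0 0]
t=6: x=[39.7450 37.0000 32.3850 13.7000 9.9150 6.6600 0.5950 0.0000 0.0000] k=[41 40 30 15 12 8 1 0 0]
t=7: x=[40.9150 39.2350 29.5750 16.0200 11.9150 7.7450 1.5100 0.0850 0.0000] k=[41 39 33 17 9 8 0 0 0]
t=8: x=[40.8300 38.6600 32.1500 17.6800 9.5950 7.4050 0.6800 0.0000 0.0000] k=[40 41 29 16 12 10 0 0 0]
t=9: x=[40.0850 39.8950 28.9150 16.7650 12.1700 9.3200 0.8500 0.0000 0.0000] k=[38 40 27 16 15 9 3 0 0]
t=10: x=[38.1700 38.7250 27.1700 16.8500 14.5750 9.0000 3.2550 0.2550 0.0000] k=[39 37 28 15 16 11 0 1 0]
t=11: x=[38.8300 36.4050 27.6600 16.1900 15.4900 10.4900 1.0200 0.8300 0.0850] k=[41 36 27 17 18 13 4 0 3]
t=12: x=[40.5750 35.6600 26.9150 17.9350 17.4900 12.6600 4.4250 0.5950 2.7450] k=[41 39 25 21 14 10 5 4 1]
t=13: x=[40.8300 37.9800 25.8500 20.7450 14.2550 9.9150 5.3400 3.8300 1.2550] k=[41 35 28 24 11 8 5 5 0]
t=14: x=[40.4900 34.9150 28.2550 23.2350 11.8500 8.0000 5.2550 4.5750 0.4250] k=[39 34 26 25 13 10 7 5 0]
t=15: x=[38.5750 33.7450 26.5950 24.0650 13.7650 10.0000 7.0850 4.7450 0.4250] k=[39 32 26 26 17 13 6 2 2]
t=16: x=[38.4050 32.0850 26.5100 25.2350 17.4250 12.7450 6.2550 2.3400 2.0000] k=[37 31 29 26 14 16 8 5 3]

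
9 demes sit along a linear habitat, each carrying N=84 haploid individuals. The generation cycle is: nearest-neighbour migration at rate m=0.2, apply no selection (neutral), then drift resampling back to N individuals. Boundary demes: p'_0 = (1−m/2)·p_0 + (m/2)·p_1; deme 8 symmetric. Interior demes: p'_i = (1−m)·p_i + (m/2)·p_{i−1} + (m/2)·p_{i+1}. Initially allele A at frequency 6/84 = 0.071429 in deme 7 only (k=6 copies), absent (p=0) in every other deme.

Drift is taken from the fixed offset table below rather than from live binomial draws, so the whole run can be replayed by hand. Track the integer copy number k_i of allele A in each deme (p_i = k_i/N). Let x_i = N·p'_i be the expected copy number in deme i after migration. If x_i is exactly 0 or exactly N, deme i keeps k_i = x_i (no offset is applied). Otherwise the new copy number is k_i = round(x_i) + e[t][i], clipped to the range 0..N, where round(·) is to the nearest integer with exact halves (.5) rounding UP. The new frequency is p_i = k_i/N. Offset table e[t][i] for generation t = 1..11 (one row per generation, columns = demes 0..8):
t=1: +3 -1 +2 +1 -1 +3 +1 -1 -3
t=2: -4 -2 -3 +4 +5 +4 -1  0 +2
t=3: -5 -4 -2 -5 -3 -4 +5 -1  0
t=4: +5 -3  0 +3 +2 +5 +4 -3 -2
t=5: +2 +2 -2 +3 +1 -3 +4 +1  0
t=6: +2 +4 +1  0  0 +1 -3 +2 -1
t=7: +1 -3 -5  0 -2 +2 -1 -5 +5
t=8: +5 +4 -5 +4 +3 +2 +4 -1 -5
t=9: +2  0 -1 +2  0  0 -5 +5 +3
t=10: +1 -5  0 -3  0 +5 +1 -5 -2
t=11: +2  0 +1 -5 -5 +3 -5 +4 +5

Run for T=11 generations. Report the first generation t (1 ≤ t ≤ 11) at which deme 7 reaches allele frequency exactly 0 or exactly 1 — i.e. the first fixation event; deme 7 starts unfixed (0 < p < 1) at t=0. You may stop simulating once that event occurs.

4

t=0: k=[0 0 0 0 0 0 0 6 0]
t=1: x=[0.0000 0.0000 0.0000 0.0000 0.0000 0.0000 0.6000 4.8000 0.6000] k=[0 0 0 0 0 0 2 4 0]
t=2: x=[0.0000 0.0000 0.0000 0.0000 0.0000 0.2000 2.0000 3.4000 0.4000] k=[0 0 0 0 0 4 1 3 2]
t=3: x=[0.0000 0.0000 0.0000 0.0000 0.4000 3.3000 1.5000 2.7000 2.1000] k=[0 0 0 0 0 0 7 2 2]
t=4: x=[0.0000 0.0000 0.0000 0.0000 0.0000 0.7000 5.8000 2.5000 2.0000] k=[0 0 0 0 0 6 10 0 0]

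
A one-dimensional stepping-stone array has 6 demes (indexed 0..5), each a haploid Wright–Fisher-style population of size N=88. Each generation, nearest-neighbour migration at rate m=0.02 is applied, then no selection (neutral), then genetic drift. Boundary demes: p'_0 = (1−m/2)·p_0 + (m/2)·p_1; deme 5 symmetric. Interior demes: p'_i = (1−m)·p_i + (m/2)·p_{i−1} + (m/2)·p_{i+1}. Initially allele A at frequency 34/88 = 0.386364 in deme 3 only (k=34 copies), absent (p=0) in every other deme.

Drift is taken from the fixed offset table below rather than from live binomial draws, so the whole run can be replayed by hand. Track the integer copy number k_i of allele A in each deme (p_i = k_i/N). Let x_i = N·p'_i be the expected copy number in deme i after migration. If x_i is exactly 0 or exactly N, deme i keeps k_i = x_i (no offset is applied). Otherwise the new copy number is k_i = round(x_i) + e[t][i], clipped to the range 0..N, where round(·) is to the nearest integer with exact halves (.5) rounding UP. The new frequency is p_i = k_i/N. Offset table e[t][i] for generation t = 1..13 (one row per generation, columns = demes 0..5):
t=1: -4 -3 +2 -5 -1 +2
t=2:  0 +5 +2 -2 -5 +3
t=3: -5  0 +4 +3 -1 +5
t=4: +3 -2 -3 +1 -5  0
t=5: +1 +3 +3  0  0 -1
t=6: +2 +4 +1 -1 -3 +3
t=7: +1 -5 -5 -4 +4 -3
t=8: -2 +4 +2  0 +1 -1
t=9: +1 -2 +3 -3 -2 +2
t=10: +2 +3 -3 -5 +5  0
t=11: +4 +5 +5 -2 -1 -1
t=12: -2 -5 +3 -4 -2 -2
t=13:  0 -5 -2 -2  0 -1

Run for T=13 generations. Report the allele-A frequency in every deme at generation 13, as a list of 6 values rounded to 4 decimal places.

t=0: k=[0 0 0 34 0 0]
t=1: x=[0.0000 0.0000 0.3400 33.3200 0.3400 0.0000] k=[0 0 2 28 0 0]
t=2: x=[0.0000 0.0200 2.2400 27.4600 0.2800 0.0000] k=[0 5 4 25 0 0]
t=3: x=[0.0500 4.9400 4.2200 24.5400 0.2500 0.0000] k=[0 5 8 28 0 0]
t=4: x=[0.0500 4.9800 8.1700 27.5200 0.2800 0.0000] k=[3 3 5 29 0 0]
t=5: x=[3.0000 3.0200 5.2200 28.4700 0.2900 0.0000] k=[4 6 8 28 0 0]
t=6: x=[4.0200 6.0000 8.1800 27.5200 0.2800 0.0000] k=[6 10 9 27 0 0]
t=7: x=[6.0400 9.9500 9.1900 26.5500 0.2700 0.0000] k=[7 5 4 23 4 0]
t=8: x=[6.9800 5.0100 4.2000 22.6200 4.1500 0.0400] k=[5 9 6 23 5 0]
t=9: x=[5.0400 8.9300 6.2000 22.6500 5.1300 0.0500] k=[6 7 9 20 3 2]
t=10: x=[6.0100 7.0100 9.0900 19.7200 3.1600 2.0100] k=[8 10 6 15 8 2]
t=11: x=[8.0200 9.9400 6.1300 14.8400 8.0100 2.0600] k=[12 15 11 13 7 1]
t=12: x=[12.0300 14.9300 11.0600 12.9200 7.0000 1.0600] k=[10 10 14 9 5 0]
t=13: x=[10.0000 10.0400 13.9100 9.0100 4.9900 0.0500] k=[10 5 12 7 5 0]

[0.1136, 0.0568, 0.1364, 0.0795, 0.0568, 0.0000]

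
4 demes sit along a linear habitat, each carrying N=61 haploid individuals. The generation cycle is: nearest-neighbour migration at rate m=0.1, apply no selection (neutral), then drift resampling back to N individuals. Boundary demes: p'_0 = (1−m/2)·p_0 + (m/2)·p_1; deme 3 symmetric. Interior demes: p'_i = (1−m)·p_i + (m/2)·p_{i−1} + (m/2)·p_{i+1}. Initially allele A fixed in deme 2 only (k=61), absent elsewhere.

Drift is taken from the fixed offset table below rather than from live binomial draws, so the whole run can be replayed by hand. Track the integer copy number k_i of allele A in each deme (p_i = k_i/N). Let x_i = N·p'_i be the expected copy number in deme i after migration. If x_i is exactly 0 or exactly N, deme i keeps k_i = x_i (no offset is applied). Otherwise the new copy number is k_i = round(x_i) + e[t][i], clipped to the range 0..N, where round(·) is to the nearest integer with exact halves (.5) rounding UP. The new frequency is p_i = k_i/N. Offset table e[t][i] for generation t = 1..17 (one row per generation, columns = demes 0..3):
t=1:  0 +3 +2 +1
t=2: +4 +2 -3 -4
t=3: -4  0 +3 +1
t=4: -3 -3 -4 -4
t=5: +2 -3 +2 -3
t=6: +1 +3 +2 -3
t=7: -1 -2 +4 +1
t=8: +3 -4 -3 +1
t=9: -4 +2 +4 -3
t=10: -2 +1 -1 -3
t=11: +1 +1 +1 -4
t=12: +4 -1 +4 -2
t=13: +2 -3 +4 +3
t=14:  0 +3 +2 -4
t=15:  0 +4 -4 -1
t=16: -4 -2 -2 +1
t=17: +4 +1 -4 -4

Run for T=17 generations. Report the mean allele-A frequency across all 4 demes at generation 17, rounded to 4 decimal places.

0.2049

t=0: k=[0 0 61 0]
t=1: x=[0.0000 3.0500 54.9000 3.0500] k=[0 6 57 4]
t=2: x=[0.3000 8.2500 51.8000 6.6500] k=[4 10 49 3]
t=3: x=[4.3000 11.6500 44.7500 5.3000] k=[0 12 48 6]
t=4: x=[0.6000 13.2000 44.1000 8.1000] k=[0 10 40 4]
t=5: x=[0.5000 11.0000 36.7000 5.8000] k=[3 8 39 3]
t=6: x=[3.2500 9.3000 35.6500 4.8000] k=[4 12 38 2]
t=7: x=[4.4000 12.9000 34.9000 3.8000] k=[3 11 39 5]
t=8: x=[3.4000 12.0000 35.9000 6.7000] k=[6 8 33 8]
t=9: x=[6.1000 9.1500 30.5000 9.2500] k=[2 11 35 6]
t=10: x=[2.4500 11.7500 32.3500 7.4500] k=[0 13 31 4]
t=11: x=[0.6500 13.2500 28.7500 5.3500] k=[2 14 30 1]
t=12: x=[2.6000 14.2000 27.7500 2.4500] k=[7 13 32 0]
t=13: x=[7.3000 13.6500 29.4500 1.6000] k=[9 11 33 5]
t=14: x=[9.1000 12.0000 30.5000 6.4000] k=[9 15 33 2]
t=15: x=[9.3000 15.6000 30.5500 3.5500] k=[9 20 27 3]
t=16: x=[9.5500 19.8000 25.4500 4.2000] k=[6 18 23 5]
t=17: x=[6.6000 17.6500 21.8500 5.9000] k=[11 19 18 2]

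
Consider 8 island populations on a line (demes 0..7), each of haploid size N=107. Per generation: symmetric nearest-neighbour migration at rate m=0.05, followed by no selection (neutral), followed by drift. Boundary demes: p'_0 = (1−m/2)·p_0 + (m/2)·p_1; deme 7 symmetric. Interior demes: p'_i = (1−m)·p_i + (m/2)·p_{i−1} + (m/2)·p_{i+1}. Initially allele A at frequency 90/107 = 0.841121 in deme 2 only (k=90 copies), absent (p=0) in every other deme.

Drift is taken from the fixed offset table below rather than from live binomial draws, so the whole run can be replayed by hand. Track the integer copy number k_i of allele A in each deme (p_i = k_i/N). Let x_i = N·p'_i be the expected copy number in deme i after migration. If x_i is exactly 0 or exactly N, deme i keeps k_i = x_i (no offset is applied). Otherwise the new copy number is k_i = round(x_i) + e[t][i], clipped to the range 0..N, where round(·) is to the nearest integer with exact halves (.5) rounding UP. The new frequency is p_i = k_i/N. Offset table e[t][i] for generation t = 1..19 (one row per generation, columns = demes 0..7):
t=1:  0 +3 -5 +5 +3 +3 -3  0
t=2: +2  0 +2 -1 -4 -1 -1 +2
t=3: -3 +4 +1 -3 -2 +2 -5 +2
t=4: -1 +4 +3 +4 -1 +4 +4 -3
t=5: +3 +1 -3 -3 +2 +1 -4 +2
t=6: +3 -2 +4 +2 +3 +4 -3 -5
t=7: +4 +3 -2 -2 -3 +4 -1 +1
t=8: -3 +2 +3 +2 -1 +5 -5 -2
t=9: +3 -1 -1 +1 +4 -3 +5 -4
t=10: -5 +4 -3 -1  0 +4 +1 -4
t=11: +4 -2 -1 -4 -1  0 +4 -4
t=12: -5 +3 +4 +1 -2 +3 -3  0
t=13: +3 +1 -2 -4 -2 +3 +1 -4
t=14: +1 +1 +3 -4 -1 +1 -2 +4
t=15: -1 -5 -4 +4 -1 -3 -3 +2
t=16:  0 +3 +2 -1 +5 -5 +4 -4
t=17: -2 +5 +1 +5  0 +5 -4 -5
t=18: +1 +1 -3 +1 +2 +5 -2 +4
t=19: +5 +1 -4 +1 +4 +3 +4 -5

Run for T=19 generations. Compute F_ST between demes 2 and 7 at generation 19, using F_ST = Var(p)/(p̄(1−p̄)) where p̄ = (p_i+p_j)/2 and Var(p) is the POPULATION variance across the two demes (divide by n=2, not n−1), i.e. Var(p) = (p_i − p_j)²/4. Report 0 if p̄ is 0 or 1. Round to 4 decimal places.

0.2370

t=0: k=[0 0 90 0 0 0 0 0]
t=1: x=[0.0000 2.2500 85.5000 2.2500 0.0000 0.0000 0.0000 0.0000] k=[0 5 81 7 0 0 0 0]
t=2: x=[0.1250 6.7750 77.2500 8.6750 0.1750 0.0000 0.0000 0.0000] k=[2 7 79 8 0 0 0 0]
t=3: x=[2.1250 8.6750 75.4250 9.5750 0.2000 0.0000 0.0000 0.0000] k=[0 13 76 7 0 0 0 0]
t=4: x=[0.3250 14.2500 72.7000 8.5500 0.1750 0.0000 0.0000 0.0000] k=[0 18 76 13 0 0 0 0]
t=5: x=[0.4500 19.0000 72.9750 14.2500 0.3250 0.0000 0.0000 0.0000] k=[3 20 70 11 2 0 0 0]
t=6: x=[3.4250 20.8250 67.2750 12.2500 2.1750 0.0500 0.0000 0.0000] k=[6 19 71 14 5 4 0 0]
t=7: x=[6.3250 19.9750 68.2750 15.2000 5.2000 3.9250 0.1000 0.0000] k=[10 23 66 13 2 8 0 0]
t=8: x=[10.3250 23.7500 63.6000 14.0500 2.4250 7.6500 0.2000 0.0000] k=[7 26 67 16 1 13 0 0]
t=9: x=[7.4750 26.5500 64.7000 16.9000 1.6750 12.3750 0.3250 0.0000] k=[10 26 64 18 6 9 5 0]
t=10: x=[10.4000 26.5500 61.9000 18.8500 6.3750 8.8250 4.9750 0.1250] k=[5 31 59 18 6 13 6 0]
t=11: x=[5.6500 31.0500 57.2750 18.7250 6.4750 12.6500 6.0250 0.1500] k=[10 29 56 15 5 13 10 0]
t=12: x=[10.4750 29.2000 54.3000 15.7750 5.4500 12.7250 9.8250 0.2500] k=[5 32 58 17 3 16 7 0]
t=13: x=[5.6750 31.9750 56.3250 17.6750 3.6750 15.4500 7.0500 0.1750] k=[9 33 54 14 2 18 8 0]
t=14: x=[9.6000 32.9250 52.4750 14.7000 2.7000 17.3500 8.0500 0.2000] k=[11 34 55 11 2 18 6 4]
t=15: x=[11.5750 33.9500 53.3750 11.8750 2.6250 17.3000 6.2500 4.0500] k=[11 29 49 16 2 14 3 6]
t=16: x=[11.4500 29.0500 47.6750 16.4750 2.6500 13.4250 3.3500 5.9250] k=[11 32 50 15 8 8 7 2]
t=17: x=[11.5250 31.9250 48.6750 15.7000 8.1750 7.9750 6.9000 2.1250] k=[10 37 50 21 8 13 3 0]
t=18: x=[10.6750 36.6500 48.9500 21.4000 8.4500 12.6250 3.1750 0.0750] k=[12 38 46 22 10 18 1 4]
t=19: x=[12.6500 37.5500 45.2000 22.3000 10.5000 17.3750 1.5000 3.9250] k=[18 39 41 23 15 20 6 0]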